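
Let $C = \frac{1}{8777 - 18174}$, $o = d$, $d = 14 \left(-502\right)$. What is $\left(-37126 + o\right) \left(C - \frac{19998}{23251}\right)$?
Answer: $\frac{8298499554378}{218489647} \approx 37981.0$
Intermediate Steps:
$d = -7028$
$o = -7028$
$C = - \frac{1}{9397}$ ($C = \frac{1}{8777 + \left(-21787 + \left(-700 + 4313\right)\right)} = \frac{1}{8777 + \left(-21787 + 3613\right)} = \frac{1}{8777 - 18174} = \frac{1}{-9397} = - \frac{1}{9397} \approx -0.00010642$)
$\left(-37126 + o\right) \left(C - \frac{19998}{23251}\right) = \left(-37126 - 7028\right) \left(- \frac{1}{9397} - \frac{19998}{23251}\right) = - 44154 \left(- \frac{1}{9397} - \frac{19998}{23251}\right) = \left(-44154\right) \left(- \frac{187944457}{218489647}\right) = \frac{8298499554378}{218489647}$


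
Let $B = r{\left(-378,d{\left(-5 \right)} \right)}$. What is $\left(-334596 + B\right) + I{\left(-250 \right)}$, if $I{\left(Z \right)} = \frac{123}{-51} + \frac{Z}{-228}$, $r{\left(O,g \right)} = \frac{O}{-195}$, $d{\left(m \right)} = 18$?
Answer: $- \frac{42148979617}{125970} \approx -3.346 \cdot 10^{5}$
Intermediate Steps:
$r{\left(O,g \right)} = - \frac{O}{195}$ ($r{\left(O,g \right)} = O \left(- \frac{1}{195}\right) = - \frac{O}{195}$)
$B = \frac{126}{65}$ ($B = \left(- \frac{1}{195}\right) \left(-378\right) = \frac{126}{65} \approx 1.9385$)
$I{\left(Z \right)} = - \frac{41}{17} - \frac{Z}{228}$ ($I{\left(Z \right)} = 123 \left(- \frac{1}{51}\right) + Z \left(- \frac{1}{228}\right) = - \frac{41}{17} - \frac{Z}{228}$)
$\left(-334596 + B\right) + I{\left(-250 \right)} = \left(-334596 + \frac{126}{65}\right) - \frac{2549}{1938} = - \frac{21748614}{65} + \left(- \frac{41}{17} + \frac{125}{114}\right) = - \frac{21748614}{65} - \frac{2549}{1938} = - \frac{42148979617}{125970}$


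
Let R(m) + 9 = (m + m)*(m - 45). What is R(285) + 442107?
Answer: 578898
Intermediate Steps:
R(m) = -9 + 2*m*(-45 + m) (R(m) = -9 + (m + m)*(m - 45) = -9 + (2*m)*(-45 + m) = -9 + 2*m*(-45 + m))
R(285) + 442107 = (-9 - 90*285 + 2*285**2) + 442107 = (-9 - 25650 + 2*81225) + 442107 = (-9 - 25650 + 162450) + 442107 = 136791 + 442107 = 578898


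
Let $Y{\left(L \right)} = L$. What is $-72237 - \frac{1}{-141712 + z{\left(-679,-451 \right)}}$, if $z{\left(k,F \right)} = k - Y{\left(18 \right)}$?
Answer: $- \frac{10287198932}{142409} \approx -72237.0$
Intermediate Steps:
$z{\left(k,F \right)} = -18 + k$ ($z{\left(k,F \right)} = k - 18 = -18 + k$)
$-72237 - \frac{1}{-141712 + z{\left(-679,-451 \right)}} = -72237 - \frac{1}{-141712 - 697} = -72237 - \frac{1}{-142409} = -72237 - - \frac{1}{142409} = -72237 + \frac{1}{142409} = - \frac{10287198932}{142409}$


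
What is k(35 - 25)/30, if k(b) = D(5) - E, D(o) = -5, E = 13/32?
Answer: -173/960 ≈ -0.18021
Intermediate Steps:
E = 13/32 (E = 13*(1/32) = 13/32 ≈ 0.40625)
k(b) = -173/32 (k(b) = -5 - 1*13/32 = -5 - 13/32 = -173/32)
k(35 - 25)/30 = -173/32/30 = (1/30)*(-173/32) = -173/960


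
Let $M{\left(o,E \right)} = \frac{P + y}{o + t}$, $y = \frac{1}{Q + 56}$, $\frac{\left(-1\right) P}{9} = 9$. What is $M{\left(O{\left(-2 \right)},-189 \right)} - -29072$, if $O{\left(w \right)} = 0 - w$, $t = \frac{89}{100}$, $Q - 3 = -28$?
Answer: $\frac{260205048}{8959} \approx 29044.0$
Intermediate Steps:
$P = -81$ ($P = \left(-9\right) 9 = -81$)
$Q = -25$ ($Q = 3 - 28 = -25$)
$t = \frac{89}{100}$ ($t = 89 \cdot \frac{1}{100} = \frac{89}{100} \approx 0.89$)
$y = \frac{1}{31}$ ($y = \frac{1}{-25 + 56} = \frac{1}{31} \approx 0.032258$)
$O{\left(w \right)} = - w$
$M{\left(o,E \right)} = - \frac{2510}{31 \left(\frac{89}{100} + o\right)}$ ($M{\left(o,E \right)} = \frac{-81 + \frac{1}{31}}{o + \frac{89}{100}} = - \frac{2510}{31 \left(\frac{89}{100} + o\right)}$)
$M{\left(O{\left(-2 \right)},-189 \right)} - -29072 = - \frac{251000}{2759 + 3100 \left(\left(-1\right) \left(-2\right)\right)} - -29072 = - \frac{251000}{2759 + 3100 \cdot 2} + 29072 = - \frac{251000}{2759 + 6200} + 29072 = - \frac{251000}{8959} + 29072 = \frac{260205048}{8959}$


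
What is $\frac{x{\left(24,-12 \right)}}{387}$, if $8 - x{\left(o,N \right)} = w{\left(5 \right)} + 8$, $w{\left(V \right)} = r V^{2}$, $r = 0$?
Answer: $0$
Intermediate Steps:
$w{\left(V \right)} = 0$ ($w{\left(V \right)} = 0 V^{2} = 0$)
$x{\left(o,N \right)} = 0$ ($x{\left(o,N \right)} = 8 - \left(0 + 8\right) = 8 - 8 = 0$)
$\frac{x{\left(24,-12 \right)}}{387} = \frac{0}{387} = 0 \cdot \frac{1}{387} = 0$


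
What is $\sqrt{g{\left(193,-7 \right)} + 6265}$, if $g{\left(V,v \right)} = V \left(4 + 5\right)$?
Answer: $\sqrt{8002} \approx 89.454$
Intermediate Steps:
$g{\left(V,v \right)} = 9 V$ ($g{\left(V,v \right)} = V 9 = 9 V$)
$\sqrt{g{\left(193,-7 \right)} + 6265} = \sqrt{9 \cdot 193 + 6265} = \sqrt{1737 + 6265} = \sqrt{8002}$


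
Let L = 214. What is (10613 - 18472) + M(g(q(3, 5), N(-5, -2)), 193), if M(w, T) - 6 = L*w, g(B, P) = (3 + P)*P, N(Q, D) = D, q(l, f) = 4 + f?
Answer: -8281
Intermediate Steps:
g(B, P) = P*(3 + P)
M(w, T) = 6 + 214*w
(10613 - 18472) + M(g(q(3, 5), N(-5, -2)), 193) = (10613 - 18472) + (6 + 214*(-2*(3 - 2))) = -7859 + (6 + 214*(-2*1)) = -7859 + (6 + 214*(-2)) = -7859 + (6 - 428) = -7859 - 422 = -8281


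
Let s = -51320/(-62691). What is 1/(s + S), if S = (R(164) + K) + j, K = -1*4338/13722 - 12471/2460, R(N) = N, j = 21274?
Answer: 117566939940/2519863126860491 ≈ 4.6656e-5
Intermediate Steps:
K = -10099919/1875340 (K = -4338*1/13722 - 12471*1/2460 = -723/2287 - 4157/820 = -10099919/1875340 ≈ -5.3857)
s = 51320/62691 (s = -51320*(-1/62691) = 51320/62691 ≈ 0.81862)
S = 40193439001/1875340 (S = (164 - 10099919/1875340) + 21274 = 297455841/1875340 + 21274 = 40193439001/1875340 ≈ 21433.)
1/(s + S) = 1/(51320/62691 + 40193439001/1875340) = 1/(2519863126860491/117566939940) = 117566939940/2519863126860491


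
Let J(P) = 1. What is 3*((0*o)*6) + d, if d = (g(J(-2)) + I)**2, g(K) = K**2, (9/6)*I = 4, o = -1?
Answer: 121/9 ≈ 13.444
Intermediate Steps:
I = 8/3 (I = (2/3)*4 = 8/3 ≈ 2.6667)
d = 121/9 (d = (1**2 + 8/3)**2 = (1 + 8/3)**2 = (11/3)**2 = 121/9 ≈ 13.444)
3*((0*o)*6) + d = 3*((0*(-1))*6) + 121/9 = 3*(0*6) + 121/9 = 3*0 + 121/9 = 0 + 121/9 = 121/9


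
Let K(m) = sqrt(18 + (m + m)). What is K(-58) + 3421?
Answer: 3421 + 7*I*sqrt(2) ≈ 3421.0 + 9.8995*I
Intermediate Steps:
K(m) = sqrt(18 + 2*m)
K(-58) + 3421 = sqrt(18 + 2*(-58)) + 3421 = sqrt(18 - 116) + 3421 = sqrt(-98) + 3421 = 7*I*sqrt(2) + 3421 = 3421 + 7*I*sqrt(2)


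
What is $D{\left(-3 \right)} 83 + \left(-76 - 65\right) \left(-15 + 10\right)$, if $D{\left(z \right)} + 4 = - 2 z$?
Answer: $871$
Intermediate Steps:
$D{\left(z \right)} = -4 - 2 z$
$D{\left(-3 \right)} 83 + \left(-76 - 65\right) \left(-15 + 10\right) = \left(-4 - -6\right) 83 + \left(-76 - 65\right) \left(-15 + 10\right) = \left(-4 + 6\right) 83 - -705 = 2 \cdot 83 + 705 = 166 + 705 = 871$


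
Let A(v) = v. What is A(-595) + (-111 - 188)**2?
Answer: 88806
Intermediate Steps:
A(-595) + (-111 - 188)**2 = -595 + (-111 - 188)**2 = -595 + (-299)**2 = -595 + 89401 = 88806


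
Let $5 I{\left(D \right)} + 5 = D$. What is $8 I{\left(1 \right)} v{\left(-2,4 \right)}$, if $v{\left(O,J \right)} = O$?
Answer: $\frac{64}{5} \approx 12.8$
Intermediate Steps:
$I{\left(D \right)} = -1 + \frac{D}{5}$
$8 I{\left(1 \right)} v{\left(-2,4 \right)} = 8 \left(-1 + \frac{1}{5} \cdot 1\right) \left(-2\right) = 8 \left(-1 + \frac{1}{5}\right) \left(-2\right) = 8 \left(- \frac{4}{5}\right) \left(-2\right) = \left(- \frac{32}{5}\right) \left(-2\right) = \frac{64}{5}$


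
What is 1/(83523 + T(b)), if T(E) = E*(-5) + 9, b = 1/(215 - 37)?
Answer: 178/14868691 ≈ 1.1971e-5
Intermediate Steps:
b = 1/178 ≈ 0.0056180
T(E) = 9 - 5*E (T(E) = -5*E + 9 = 9 - 5*E)
1/(83523 + T(b)) = 1/(83523 + (9 - 5*1/178)) = 1/(83523 + (9 - 5/178)) = 1/(83523 + 1597/178) = 1/(14868691/178) = 178/14868691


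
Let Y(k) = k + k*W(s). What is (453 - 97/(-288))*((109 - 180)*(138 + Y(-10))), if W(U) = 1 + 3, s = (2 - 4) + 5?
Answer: -101968141/36 ≈ -2.8324e+6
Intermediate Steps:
s = 3 (s = -2 + 5 = 3)
W(U) = 4
Y(k) = 5*k (Y(k) = k + k*4 = k + 4*k = 5*k)
(453 - 97/(-288))*((109 - 180)*(138 + Y(-10))) = (453 - 97/(-288))*((109 - 180)*(138 + 5*(-10))) = (453 - 97*(-1/288))*(-71*(138 - 50)) = (453 + 97/288)*(-71*88) = (130561/288)*(-6248) = -101968141/36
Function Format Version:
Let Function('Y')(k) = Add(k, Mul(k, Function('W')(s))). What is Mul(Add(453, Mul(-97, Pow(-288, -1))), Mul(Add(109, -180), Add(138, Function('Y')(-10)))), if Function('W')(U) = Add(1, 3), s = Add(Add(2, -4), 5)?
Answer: Rational(-101968141, 36) ≈ -2.8324e+6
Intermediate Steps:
s = 3 (s = Add(-2, 5) = 3)
Function('W')(U) = 4
Function('Y')(k) = Mul(5, k) (Function('Y')(k) = Add(k, Mul(k, 4)) = Add(k, Mul(4, k)) = Mul(5, k))
Mul(Add(453, Mul(-97, Pow(-288, -1))), Mul(Add(109, -180), Add(138, Function('Y')(-10)))) = Mul(Add(453, Mul(-97, Pow(-288, -1))), Mul(Add(109, -180), Add(138, Mul(5, -10)))) = Mul(Add(453, Mul(-97, Rational(-1, 288))), Mul(-71, Add(138, -50))) = Mul(Add(453, Rational(97, 288)), Mul(-71, 88)) = Mul(Rational(130561, 288), -6248) = Rational(-101968141, 36)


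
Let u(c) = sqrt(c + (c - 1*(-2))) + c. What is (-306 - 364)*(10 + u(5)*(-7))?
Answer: 16750 + 9380*sqrt(3) ≈ 32997.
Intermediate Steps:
u(c) = c + sqrt(2 + 2*c) (u(c) = sqrt(c + (c + 2)) + c = sqrt(c + (2 + c)) + c = sqrt(2 + 2*c) + c = c + sqrt(2 + 2*c))
(-306 - 364)*(10 + u(5)*(-7)) = (-306 - 364)*(10 + (5 + sqrt(2 + 2*5))*(-7)) = -670*(10 + (5 + sqrt(2 + 10))*(-7)) = -670*(10 + (5 + sqrt(12))*(-7)) = -670*(10 + (5 + 2*sqrt(3))*(-7)) = -670*(10 + (-35 - 14*sqrt(3))) = -670*(-25 - 14*sqrt(3)) = 16750 + 9380*sqrt(3)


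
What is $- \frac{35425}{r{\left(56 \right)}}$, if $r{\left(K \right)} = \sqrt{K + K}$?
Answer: $- \frac{35425 \sqrt{7}}{28} \approx -3347.3$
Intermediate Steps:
$r{\left(K \right)} = \sqrt{2} \sqrt{K}$ ($r{\left(K \right)} = \sqrt{2 K} = \sqrt{2} \sqrt{K}$)
$- \frac{35425}{r{\left(56 \right)}} = - \frac{35425}{\sqrt{2} \sqrt{56}} = - \frac{35425}{\sqrt{2} \cdot 2 \sqrt{14}} = - \frac{35425}{4 \sqrt{7}} = - 35425 \frac{\sqrt{7}}{28} = - \frac{35425 \sqrt{7}}{28}$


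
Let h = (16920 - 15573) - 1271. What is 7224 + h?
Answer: 7300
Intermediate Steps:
h = 76 (h = 1347 - 1271 = 76)
7224 + h = 7224 + 76 = 7300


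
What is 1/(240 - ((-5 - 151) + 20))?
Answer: 1/376 ≈ 0.0026596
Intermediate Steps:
1/(240 - ((-5 - 151) + 20)) = 1/(240 - (-156 + 20)) = 1/(240 - 1*(-136)) = 1/(240 + 136) = 1/376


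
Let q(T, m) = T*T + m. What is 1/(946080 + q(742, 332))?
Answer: 1/1496976 ≈ 6.6801e-7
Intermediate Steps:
q(T, m) = m + T² (q(T, m) = T² + m = m + T²)
1/(946080 + q(742, 332)) = 1/(946080 + (332 + 742²)) = 1/(946080 + (332 + 550564)) = 1/(946080 + 550896) = 1/1496976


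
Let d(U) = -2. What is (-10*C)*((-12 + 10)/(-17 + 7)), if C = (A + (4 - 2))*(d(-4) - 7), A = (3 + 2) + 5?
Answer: 216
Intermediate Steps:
A = 10 (A = 5 + 5 = 10)
C = -108 (C = (10 + (4 - 2))*(-2 - 7) = (10 + 2)*(-9) = 12*(-9) = -108)
(-10*C)*((-12 + 10)/(-17 + 7)) = (-10*(-108))*((-12 + 10)/(-17 + 7)) = 1080*(-2/(-10)) = 1080*(-2*(-1/10)) = 1080*(1/5) = 216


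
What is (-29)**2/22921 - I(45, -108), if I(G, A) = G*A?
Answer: 111396901/22921 ≈ 4860.0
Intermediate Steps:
I(G, A) = A*G
(-29)**2/22921 - I(45, -108) = (-29)**2/22921 - (-108)*45 = 841*(1/22921) - 1*(-4860) = 841/22921 + 4860 = 111396901/22921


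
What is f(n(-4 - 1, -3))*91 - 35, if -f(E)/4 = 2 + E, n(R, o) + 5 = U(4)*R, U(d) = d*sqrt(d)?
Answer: 15617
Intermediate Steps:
U(d) = d**(3/2)
n(R, o) = -5 + 8*R (n(R, o) = -5 + 4**(3/2)*R = -5 + 8*R)
f(E) = -8 - 4*E (f(E) = -4*(2 + E) = -8 - 4*E)
f(n(-4 - 1, -3))*91 - 35 = (-8 - 4*(-5 + 8*(-4 - 1)))*91 - 35 = (-8 - 4*(-5 + 8*(-5)))*91 - 35 = (-8 - 4*(-5 - 40))*91 - 35 = (-8 - 4*(-45))*91 - 35 = (-8 + 180)*91 - 35 = 172*91 - 35 = 15652 - 35 = 15617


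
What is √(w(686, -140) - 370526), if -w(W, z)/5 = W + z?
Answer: 2*I*√93314 ≈ 610.95*I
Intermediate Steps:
w(W, z) = -5*W - 5*z (w(W, z) = -5*(W + z) = -5*W - 5*z)
√(w(686, -140) - 370526) = √((-5*686 - 5*(-140)) - 370526) = √((-3430 + 700) - 370526) = √(-2730 - 370526) = √(-373256) = 2*I*√93314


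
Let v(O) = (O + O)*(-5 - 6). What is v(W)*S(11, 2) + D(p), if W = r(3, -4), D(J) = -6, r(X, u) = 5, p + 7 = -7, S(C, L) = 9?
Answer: -996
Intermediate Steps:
p = -14 (p = -7 - 7 = -14)
W = 5
v(O) = -22*O (v(O) = (2*O)*(-11) = -22*O)
v(W)*S(11, 2) + D(p) = -22*5*9 - 6 = -110*9 - 6 = -990 - 6 = -996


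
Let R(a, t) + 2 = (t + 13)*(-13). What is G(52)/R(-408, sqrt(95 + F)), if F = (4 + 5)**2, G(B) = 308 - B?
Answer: 43776/503 - 13312*sqrt(11)/503 ≈ -0.74535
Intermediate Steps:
F = 81 (F = 9**2 = 81)
R(a, t) = -171 - 13*t (R(a, t) = -2 + (t + 13)*(-13) = -2 + (13 + t)*(-13) = -2 + (-169 - 13*t) = -171 - 13*t)
G(52)/R(-408, sqrt(95 + F)) = (308 - 1*52)/(-171 - 13*sqrt(95 + 81)) = (308 - 52)/(-171 - 52*sqrt(11)) = 256/(-171 - 52*sqrt(11))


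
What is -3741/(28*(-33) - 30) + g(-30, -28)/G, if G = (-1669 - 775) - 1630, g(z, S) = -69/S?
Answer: 23704307/6045816 ≈ 3.9208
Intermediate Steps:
G = -4074 (G = -2444 - 1630 = -4074)
-3741/(28*(-33) - 30) + g(-30, -28)/G = -3741/(28*(-33) - 30) - 69/(-28)/(-4074) = -3741/(-924 - 30) - 69*(-1/28)*(-1/4074) = -3741/(-954) + (69/28)*(-1/4074) = -3741*(-1/954) - 23/38024 = 1247/318 - 23/38024 = 23704307/6045816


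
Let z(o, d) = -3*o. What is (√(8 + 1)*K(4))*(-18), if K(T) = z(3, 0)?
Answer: 486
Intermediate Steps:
K(T) = -9 (K(T) = -3*3 = -9)
(√(8 + 1)*K(4))*(-18) = (√(8 + 1)*(-9))*(-18) = (√9*(-9))*(-18) = (3*(-9))*(-18) = -27*(-18) = 486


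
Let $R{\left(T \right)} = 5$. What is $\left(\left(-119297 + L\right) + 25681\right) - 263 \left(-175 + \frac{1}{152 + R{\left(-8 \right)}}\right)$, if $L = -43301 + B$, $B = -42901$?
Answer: $- \frac{21005764}{157} \approx -1.3379 \cdot 10^{5}$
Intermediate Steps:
$L = -86202$ ($L = -43301 - 42901 = -86202$)
$\left(\left(-119297 + L\right) + 25681\right) - 263 \left(-175 + \frac{1}{152 + R{\left(-8 \right)}}\right) = \left(\left(-119297 - 86202\right) + 25681\right) - 263 \left(-175 + \frac{1}{152 + 5}\right) = \left(-205499 + 25681\right) - 263 \left(-175 + \frac{1}{157}\right) = -179818 - 263 \left(-175 + \frac{1}{157}\right) = -179818 - - \frac{7225662}{157} = -179818 + \frac{7225662}{157} = - \frac{21005764}{157}$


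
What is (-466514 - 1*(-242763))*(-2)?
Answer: 447502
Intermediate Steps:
(-466514 - 1*(-242763))*(-2) = (-466514 + 242763)*(-2) = -223751*(-2) = 447502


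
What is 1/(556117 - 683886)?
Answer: -1/127769 ≈ -7.8266e-6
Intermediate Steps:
1/(556117 - 683886) = 1/(-127769) = -1/127769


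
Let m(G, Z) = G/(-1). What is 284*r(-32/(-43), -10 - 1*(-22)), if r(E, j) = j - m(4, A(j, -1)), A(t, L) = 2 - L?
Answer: 4544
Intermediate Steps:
m(G, Z) = -G (m(G, Z) = G*(-1) = -G)
r(E, j) = 4 + j (r(E, j) = j - (-1)*4 = j - 1*(-4) = j + 4 = 4 + j)
284*r(-32/(-43), -10 - 1*(-22)) = 284*(4 + (-10 - 1*(-22))) = 284*(4 + (-10 + 22)) = 284*(4 + 12) = 284*16 = 4544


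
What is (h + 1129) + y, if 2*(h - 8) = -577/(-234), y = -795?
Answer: 160633/468 ≈ 343.23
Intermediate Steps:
h = 4321/468 (h = 8 + (-577/(-234))/2 = 8 + (-577*(-1/234))/2 = 8 + (1/2)*(577/234) = 8 + 577/468 = 4321/468 ≈ 9.2329)
(h + 1129) + y = (4321/468 + 1129) - 795 = 532693/468 - 795 = 160633/468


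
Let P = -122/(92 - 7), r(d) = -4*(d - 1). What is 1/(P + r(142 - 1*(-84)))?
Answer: -85/76622 ≈ -0.0011093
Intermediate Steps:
r(d) = 4 - 4*d (r(d) = -4*(-1 + d) = 4 - 4*d)
P = -122/85 ≈ -1.4353
1/(P + r(142 - 1*(-84))) = 1/(-122/85 + (4 - 4*(142 - 1*(-84)))) = 1/(-122/85 + (4 - 4*(142 + 84))) = 1/(-122/85 + (4 - 4*226)) = 1/(-122/85 + (4 - 904)) = 1/(-122/85 - 900) = 1/(-76622/85) = -85/76622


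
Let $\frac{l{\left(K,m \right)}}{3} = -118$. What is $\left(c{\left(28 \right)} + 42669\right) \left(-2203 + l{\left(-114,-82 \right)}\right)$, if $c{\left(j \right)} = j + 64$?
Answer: $-109339877$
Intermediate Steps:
$l{\left(K,m \right)} = -354$ ($l{\left(K,m \right)} = 3 \left(-118\right) = -354$)
$c{\left(j \right)} = 64 + j$
$\left(c{\left(28 \right)} + 42669\right) \left(-2203 + l{\left(-114,-82 \right)}\right) = \left(\left(64 + 28\right) + 42669\right) \left(-2203 - 354\right) = \left(92 + 42669\right) \left(-2557\right) = 42761 \left(-2557\right) = -109339877$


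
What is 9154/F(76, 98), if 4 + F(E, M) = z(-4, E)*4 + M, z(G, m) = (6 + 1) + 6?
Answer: 4577/73 ≈ 62.699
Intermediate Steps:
z(G, m) = 13 (z(G, m) = 7 + 6 = 13)
F(E, M) = 48 + M (F(E, M) = -4 + (13*4 + M) = -4 + (52 + M) = 48 + M)
9154/F(76, 98) = 9154/(48 + 98) = 9154/146 = 9154*(1/146) = 4577/73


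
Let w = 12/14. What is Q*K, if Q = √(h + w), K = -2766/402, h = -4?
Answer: -461*I*√154/469 ≈ -12.198*I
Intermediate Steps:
w = 6/7 (w = 12*(1/14) = 6/7 ≈ 0.85714)
K = -461/67 (K = -2766*1/402 = -461/67 ≈ -6.8806)
Q = I*√154/7 (Q = √(-4 + 6/7) = √(-22/7) = I*√154/7 ≈ 1.7728*I)
Q*K = (I*√154/7)*(-461/67) = -461*I*√154/469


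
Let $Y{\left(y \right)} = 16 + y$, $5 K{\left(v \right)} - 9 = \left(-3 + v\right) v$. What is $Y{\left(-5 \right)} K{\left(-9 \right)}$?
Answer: $\frac{1287}{5} \approx 257.4$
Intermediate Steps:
$K{\left(v \right)} = \frac{9}{5} + \frac{v \left(-3 + v\right)}{5}$ ($K{\left(v \right)} = \frac{9}{5} + \frac{\left(-3 + v\right) v}{5} = \frac{9}{5} + \frac{v \left(-3 + v\right)}{5}$)
$Y{\left(-5 \right)} K{\left(-9 \right)} = \left(16 - 5\right) \left(\frac{9}{5} - - \frac{27}{5} + \frac{\left(-9\right)^{2}}{5}\right) = 11 \left(\frac{9}{5} + \frac{27}{5} + \frac{1}{5} \cdot 81\right) = 11 \left(\frac{9}{5} + \frac{27}{5} + \frac{81}{5}\right) = 11 \cdot \frac{117}{5} = \frac{1287}{5}$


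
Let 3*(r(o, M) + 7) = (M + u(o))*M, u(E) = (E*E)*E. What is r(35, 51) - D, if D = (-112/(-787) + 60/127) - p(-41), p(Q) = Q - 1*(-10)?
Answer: 72933123652/99949 ≈ 7.2970e+5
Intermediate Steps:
p(Q) = 10 + Q (p(Q) = Q + 10 = 10 + Q)
u(E) = E³ (u(E) = E²*E = E³)
r(o, M) = -7 + M*(M + o³)/3 (r(o, M) = -7 + ((M + o³)*M)/3 = -7 + (M*(M + o³))/3 = -7 + M*(M + o³)/3)
D = 3159863/99949 (D = (-112/(-787) + 60/127) - (10 - 41) = (-112*(-1/787) + 60*(1/127)) - 1*(-31) = (112/787 + 60/127) + 31 = 61444/99949 + 31 = 3159863/99949 ≈ 31.615)
r(35, 51) - D = (-7 + (⅓)*51² + (⅓)*51*35³) - 1*3159863/99949 = (-7 + (⅓)*2601 + (⅓)*51*42875) - 3159863/99949 = (-7 + 867 + 728875) - 3159863/99949 = 729735 - 3159863/99949 = 72933123652/99949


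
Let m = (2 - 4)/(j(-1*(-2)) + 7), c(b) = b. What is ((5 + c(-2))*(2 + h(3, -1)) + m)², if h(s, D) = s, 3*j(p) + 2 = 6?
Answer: 136161/625 ≈ 217.86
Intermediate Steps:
j(p) = 4/3 (j(p) = -⅔ + (⅓)*6 = -⅔ + 2 = 4/3)
m = -6/25 (m = (2 - 4)/(4/3 + 7) = -2/25/3 = -2*3/25 = -6/25 ≈ -0.24000)
((5 + c(-2))*(2 + h(3, -1)) + m)² = ((5 - 2)*(2 + 3) - 6/25)² = (3*5 - 6/25)² = (15 - 6/25)² = (369/25)² = 136161/625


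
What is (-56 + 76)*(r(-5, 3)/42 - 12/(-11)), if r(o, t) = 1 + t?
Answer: 5480/231 ≈ 23.723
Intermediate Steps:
(-56 + 76)*(r(-5, 3)/42 - 12/(-11)) = (-56 + 76)*((1 + 3)/42 - 12/(-11)) = 20*(4*(1/42) - 12*(-1/11)) = 20*(2/21 + 12/11) = 20*(274/231) = 5480/231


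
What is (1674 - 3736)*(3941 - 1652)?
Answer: -4719918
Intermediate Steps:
(1674 - 3736)*(3941 - 1652) = -2062*2289 = -4719918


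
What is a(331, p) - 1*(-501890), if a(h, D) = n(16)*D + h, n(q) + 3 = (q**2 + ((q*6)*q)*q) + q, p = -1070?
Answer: -26081929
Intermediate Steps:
n(q) = -3 + q + q**2 + 6*q**3 (n(q) = -3 + ((q**2 + ((q*6)*q)*q) + q) = -3 + ((q**2 + ((6*q)*q)*q) + q) = -3 + ((q**2 + (6*q**2)*q) + q) = -3 + ((q**2 + 6*q**3) + q) = -3 + (q + q**2 + 6*q**3) = -3 + q + q**2 + 6*q**3)
a(h, D) = h + 24845*D (a(h, D) = (-3 + 16 + 16**2 + 6*16**3)*D + h = (-3 + 16 + 256 + 6*4096)*D + h = (-3 + 16 + 256 + 24576)*D + h = 24845*D + h = h + 24845*D)
a(331, p) - 1*(-501890) = (331 + 24845*(-1070)) - 1*(-501890) = (331 - 26584150) + 501890 = -26583819 + 501890 = -26081929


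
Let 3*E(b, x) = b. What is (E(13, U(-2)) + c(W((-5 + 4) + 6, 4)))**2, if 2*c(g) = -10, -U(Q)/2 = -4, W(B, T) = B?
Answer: 4/9 ≈ 0.44444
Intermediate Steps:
U(Q) = 8 (U(Q) = -2*(-4) = 8)
c(g) = -5 (c(g) = (1/2)*(-10) = -5)
E(b, x) = b/3
(E(13, U(-2)) + c(W((-5 + 4) + 6, 4)))**2 = ((1/3)*13 - 5)**2 = (13/3 - 5)**2 = (-2/3)**2 = 4/9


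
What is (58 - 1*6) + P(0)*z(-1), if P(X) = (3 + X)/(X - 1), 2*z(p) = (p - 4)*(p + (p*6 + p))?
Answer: -8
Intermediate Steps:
z(p) = 4*p*(-4 + p) (z(p) = ((p - 4)*(p + (p*6 + p)))/2 = ((-4 + p)*(p + (6*p + p)))/2 = ((-4 + p)*(p + 7*p))/2 = ((-4 + p)*(8*p))/2 = (8*p*(-4 + p))/2 = 4*p*(-4 + p))
P(X) = (3 + X)/(-1 + X)
(58 - 1*6) + P(0)*z(-1) = (58 - 1*6) + ((3 + 0)/(-1 + 0))*(4*(-1)*(-4 - 1)) = (58 - 6) + (3/(-1))*(4*(-1)*(-5)) = 52 - 1*3*20 = 52 - 3*20 = 52 - 60 = -8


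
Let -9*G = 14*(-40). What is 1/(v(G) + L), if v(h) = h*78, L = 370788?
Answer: 3/1126924 ≈ 2.6621e-6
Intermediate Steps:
G = 560/9 (G = -14*(-40)/9 = -⅑*(-560) = 560/9 ≈ 62.222)
v(h) = 78*h
1/(v(G) + L) = 1/(78*(560/9) + 370788) = 1/(14560/3 + 370788) = 1/(1126924/3) = 3/1126924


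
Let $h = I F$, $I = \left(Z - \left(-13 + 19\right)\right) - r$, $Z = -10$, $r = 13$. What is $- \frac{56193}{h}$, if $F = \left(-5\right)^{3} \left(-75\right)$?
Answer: $\frac{18731}{90625} \approx 0.20669$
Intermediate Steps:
$F = 9375$ ($F = \left(-125\right) \left(-75\right) = 9375$)
$I = -29$ ($I = \left(-10 - \left(-13 + 19\right)\right) - 13 = \left(-10 - 6\right) - 13 = -16 - 13 = -29$)
$h = -271875$ ($h = \left(-29\right) 9375 = -271875$)
$- \frac{56193}{h} = - \frac{56193}{-271875} = \left(-56193\right) \left(- \frac{1}{271875}\right) = \frac{18731}{90625}$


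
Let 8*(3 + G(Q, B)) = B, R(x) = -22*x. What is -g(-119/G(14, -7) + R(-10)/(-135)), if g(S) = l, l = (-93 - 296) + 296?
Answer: 93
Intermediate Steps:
G(Q, B) = -3 + B/8
l = -93 (l = -389 + 296 = -93)
g(S) = -93
-g(-119/G(14, -7) + R(-10)/(-135)) = -1*(-93) = 93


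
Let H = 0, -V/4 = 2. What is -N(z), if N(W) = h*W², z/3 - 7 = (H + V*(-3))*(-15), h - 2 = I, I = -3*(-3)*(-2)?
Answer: 17943696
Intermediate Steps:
V = -8 (V = -4*2 = -8)
I = -18 (I = 9*(-2) = -18)
h = -16 (h = 2 - 18 = -16)
z = -1059 (z = 21 + 3*((0 - 8*(-3))*(-15)) = 21 + 3*((0 + 24)*(-15)) = 21 + 3*(24*(-15)) = 21 + 3*(-360) = 21 - 1080 = -1059)
N(W) = -16*W²
-N(z) = -(-16)*(-1059)² = -(-16)*1121481 = -1*(-17943696) = 17943696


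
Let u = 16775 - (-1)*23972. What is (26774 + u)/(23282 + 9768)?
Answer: 67521/33050 ≈ 2.0430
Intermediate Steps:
u = 40747 (u = 16775 - 1*(-23972) = 16775 + 23972 = 40747)
(26774 + u)/(23282 + 9768) = (26774 + 40747)/(23282 + 9768) = 67521/33050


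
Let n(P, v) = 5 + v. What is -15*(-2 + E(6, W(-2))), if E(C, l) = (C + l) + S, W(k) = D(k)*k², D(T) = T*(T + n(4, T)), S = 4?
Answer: 0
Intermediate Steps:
D(T) = T*(5 + 2*T) (D(T) = T*(T + (5 + T)) = T*(5 + 2*T))
W(k) = k³*(5 + 2*k) (W(k) = (k*(5 + 2*k))*k² = k³*(5 + 2*k))
E(C, l) = 4 + C + l (E(C, l) = (C + l) + 4 = 4 + C + l)
-15*(-2 + E(6, W(-2))) = -15*(-2 + (4 + 6 + (-2)³*(5 + 2*(-2)))) = -15*(-2 + (4 + 6 - 8*(5 - 4))) = -15*(-2 + (4 + 6 - 8*1)) = -15*(-2 + (4 + 6 - 8)) = -15*(-2 + 2) = -15*0 = 0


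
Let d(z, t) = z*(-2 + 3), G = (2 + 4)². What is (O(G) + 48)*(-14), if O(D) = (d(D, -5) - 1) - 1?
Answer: -1148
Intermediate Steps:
G = 36 (G = 6² = 36)
d(z, t) = z (d(z, t) = z*1 = z)
O(D) = -2 + D (O(D) = (D - 1) - 1 = (-1 + D) - 1 = -2 + D)
(O(G) + 48)*(-14) = ((-2 + 36) + 48)*(-14) = (34 + 48)*(-14) = 82*(-14) = -1148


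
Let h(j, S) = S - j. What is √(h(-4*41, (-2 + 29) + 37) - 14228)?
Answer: 20*I*√35 ≈ 118.32*I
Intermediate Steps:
√(h(-4*41, (-2 + 29) + 37) - 14228) = √((((-2 + 29) + 37) - (-4)*41) - 14228) = √(((27 + 37) - 1*(-164)) - 14228) = √((64 + 164) - 14228) = √(228 - 14228) = √(-14000) = 20*I*√35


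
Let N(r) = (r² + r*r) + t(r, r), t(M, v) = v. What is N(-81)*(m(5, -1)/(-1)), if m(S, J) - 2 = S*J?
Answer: 39123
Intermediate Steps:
m(S, J) = 2 + J*S (m(S, J) = 2 + S*J = 2 + J*S)
N(r) = r + 2*r² (N(r) = (r² + r*r) + r = (r² + r²) + r = 2*r² + r = r + 2*r²)
N(-81)*(m(5, -1)/(-1)) = (-81*(1 + 2*(-81)))*((2 - 1*5)/(-1)) = (-81*(1 - 162))*((2 - 5)*(-1)) = (-81*(-161))*(-3*(-1)) = 13041*3 = 39123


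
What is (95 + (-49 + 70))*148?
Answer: 17168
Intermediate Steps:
(95 + (-49 + 70))*148 = (95 + 21)*148 = 116*148 = 17168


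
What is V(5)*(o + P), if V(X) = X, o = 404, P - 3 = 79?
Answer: 2430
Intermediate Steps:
P = 82 (P = 3 + 79 = 82)
V(5)*(o + P) = 5*(404 + 82) = 5*486 = 2430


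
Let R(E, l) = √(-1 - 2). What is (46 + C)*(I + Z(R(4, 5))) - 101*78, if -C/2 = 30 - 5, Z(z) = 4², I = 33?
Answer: -8074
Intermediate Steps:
R(E, l) = I*√3 (R(E, l) = √(-3) = I*√3)
Z(z) = 16
C = -50 (C = -2*(30 - 5) = -2*25 = -50)
(46 + C)*(I + Z(R(4, 5))) - 101*78 = (46 - 50)*(33 + 16) - 101*78 = -4*49 - 7878 = -196 - 7878 = -8074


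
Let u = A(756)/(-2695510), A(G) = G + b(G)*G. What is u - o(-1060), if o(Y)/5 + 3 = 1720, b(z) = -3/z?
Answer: -23140954103/2695510 ≈ -8585.0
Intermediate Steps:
o(Y) = 8585 (o(Y) = -15 + 5*1720 = -15 + 8600 = 8585)
A(G) = -3 + G (A(G) = G + (-3/G)*G = G - 3 = -3 + G)
u = -753/2695510 (u = (-3 + 756)/(-2695510) = 753*(-1/2695510) = -753/2695510 ≈ -0.00027935)
u - o(-1060) = -753/2695510 - 1*8585 = -753/2695510 - 8585 = -23140954103/2695510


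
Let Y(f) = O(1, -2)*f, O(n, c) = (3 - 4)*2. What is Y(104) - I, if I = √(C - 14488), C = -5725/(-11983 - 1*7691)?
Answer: -208 - 7*I*√12715881118/6558 ≈ -208.0 - 120.36*I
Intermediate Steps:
O(n, c) = -2 (O(n, c) = -1*2 = -2)
Y(f) = -2*f
C = 5725/19674 (C = -5725/(-11983 - 7691) = -5725/(-19674) = -5725*(-1/19674) = 5725/19674 ≈ 0.29099)
I = 7*I*√12715881118/6558 (I = √(5725/19674 - 14488) = √(-285031187/19674) = 7*I*√12715881118/6558 ≈ 120.36*I)
Y(104) - I = -2*104 - 7*I*√12715881118/6558 = -208 - 7*I*√12715881118/6558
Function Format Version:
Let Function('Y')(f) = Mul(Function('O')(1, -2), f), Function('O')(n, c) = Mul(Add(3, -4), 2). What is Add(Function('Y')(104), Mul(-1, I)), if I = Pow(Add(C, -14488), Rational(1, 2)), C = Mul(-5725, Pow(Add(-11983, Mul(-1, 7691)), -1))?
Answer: Add(-208, Mul(Rational(-7, 6558), I, Pow(12715881118, Rational(1, 2)))) ≈ Add(-208.00, Mul(-120.36, I))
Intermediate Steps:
Function('O')(n, c) = -2 (Function('O')(n, c) = Mul(-1, 2) = -2)
Function('Y')(f) = Mul(-2, f)
C = Rational(5725, 19674) (C = Mul(-5725, Pow(Add(-11983, -7691), -1)) = Mul(-5725, Pow(-19674, -1)) = Mul(-5725, Rational(-1, 19674)) = Rational(5725, 19674) ≈ 0.29099)
I = Mul(Rational(7, 6558), I, Pow(12715881118, Rational(1, 2))) (I = Pow(Add(Rational(5725, 19674), -14488), Rational(1, 2)) = Pow(Rational(-285031187, 19674), Rational(1, 2)) = Mul(Rational(7, 6558), I, Pow(12715881118, Rational(1, 2))) ≈ Mul(120.36, I))
Add(Function('Y')(104), Mul(-1, I)) = Add(Mul(-2, 104), Mul(-1, Mul(Rational(7, 6558), I, Pow(12715881118, Rational(1, 2))))) = Add(-208, Mul(Rational(-7, 6558), I, Pow(12715881118, Rational(1, 2))))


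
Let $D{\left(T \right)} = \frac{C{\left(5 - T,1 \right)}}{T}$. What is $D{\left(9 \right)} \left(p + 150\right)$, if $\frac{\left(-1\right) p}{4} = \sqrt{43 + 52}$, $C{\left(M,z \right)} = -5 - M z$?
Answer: $- \frac{50}{3} + \frac{4 \sqrt{95}}{9} \approx -12.335$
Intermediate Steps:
$C{\left(M,z \right)} = -5 - M z$
$D{\left(T \right)} = \frac{-10 + T}{T}$ ($D{\left(T \right)} = \frac{-5 - \left(5 - T\right) 1}{T} = \frac{-5 + \left(-5 + T\right)}{T} = \frac{-10 + T}{T}$)
$p = - 4 \sqrt{95}$ ($p = - 4 \sqrt{43 + 52} = - 4 \sqrt{95} \approx -38.987$)
$D{\left(9 \right)} \left(p + 150\right) = \frac{-10 + 9}{9} \left(- 4 \sqrt{95} + 150\right) = \frac{1}{9} \left(-1\right) \left(150 - 4 \sqrt{95}\right) = - \frac{150 - 4 \sqrt{95}}{9} = - \frac{50}{3} + \frac{4 \sqrt{95}}{9}$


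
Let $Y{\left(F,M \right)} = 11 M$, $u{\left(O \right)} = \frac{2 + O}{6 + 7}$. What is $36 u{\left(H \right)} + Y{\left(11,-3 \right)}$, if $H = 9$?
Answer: $- \frac{33}{13} \approx -2.5385$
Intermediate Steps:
$u{\left(O \right)} = \frac{2}{13} + \frac{O}{13}$ ($u{\left(O \right)} = \frac{2 + O}{13} = \left(2 + O\right) \frac{1}{13} = \frac{2}{13} + \frac{O}{13}$)
$36 u{\left(H \right)} + Y{\left(11,-3 \right)} = 36 \left(\frac{2}{13} + \frac{1}{13} \cdot 9\right) + 11 \left(-3\right) = 36 \left(\frac{2}{13} + \frac{9}{13}\right) - 33 = 36 \cdot \frac{11}{13} - 33 = \frac{396}{13} - 33 = - \frac{33}{13}$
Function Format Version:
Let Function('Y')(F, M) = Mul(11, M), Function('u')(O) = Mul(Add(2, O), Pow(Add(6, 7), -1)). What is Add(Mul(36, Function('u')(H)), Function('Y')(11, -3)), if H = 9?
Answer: Rational(-33, 13) ≈ -2.5385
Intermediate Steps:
Function('u')(O) = Add(Rational(2, 13), Mul(Rational(1, 13), O)) (Function('u')(O) = Mul(Add(2, O), Pow(13, -1)) = Mul(Add(2, O), Rational(1, 13)) = Add(Rational(2, 13), Mul(Rational(1, 13), O)))
Add(Mul(36, Function('u')(H)), Function('Y')(11, -3)) = Add(Mul(36, Add(Rational(2, 13), Mul(Rational(1, 13), 9))), Mul(11, -3)) = Add(Mul(36, Add(Rational(2, 13), Rational(9, 13))), -33) = Add(Mul(36, Rational(11, 13)), -33) = Add(Rational(396, 13), -33) = Rational(-33, 13)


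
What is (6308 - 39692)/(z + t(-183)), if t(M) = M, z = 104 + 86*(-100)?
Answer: 11128/2893 ≈ 3.8465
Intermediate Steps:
z = -8496 (z = 104 - 8600 = -8496)
(6308 - 39692)/(z + t(-183)) = (6308 - 39692)/(-8496 - 183) = -33384/(-8679) = -33384*(-1/8679) = 11128/2893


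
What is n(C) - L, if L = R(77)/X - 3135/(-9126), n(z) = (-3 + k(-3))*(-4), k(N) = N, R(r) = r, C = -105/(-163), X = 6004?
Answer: 215915809/9132084 ≈ 23.644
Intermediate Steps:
C = 105/163 (C = -105*(-1/163) = 105/163 ≈ 0.64417)
n(z) = 24 (n(z) = (-3 - 3)*(-4) = -6*(-4) = 24)
L = 3254207/9132084 (L = 77/6004 - 3135/(-9126) = 77*(1/6004) - 3135*(-1/9126) = 77/6004 + 1045/3042 = 3254207/9132084 ≈ 0.35635)
n(C) - L = 24 - 1*3254207/9132084 = 24 - 3254207/9132084 = 215915809/9132084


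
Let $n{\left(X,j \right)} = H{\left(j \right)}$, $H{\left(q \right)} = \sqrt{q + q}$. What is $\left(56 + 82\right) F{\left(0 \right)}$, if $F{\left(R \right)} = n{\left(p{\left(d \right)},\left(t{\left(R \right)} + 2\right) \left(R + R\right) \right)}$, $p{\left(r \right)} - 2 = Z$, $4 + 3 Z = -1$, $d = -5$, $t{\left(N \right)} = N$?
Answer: $0$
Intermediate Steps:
$Z = - \frac{5}{3}$ ($Z = - \frac{4}{3} + \frac{1}{3} \left(-1\right) = - \frac{4}{3} - \frac{1}{3} = - \frac{5}{3} \approx -1.6667$)
$p{\left(r \right)} = \frac{1}{3}$ ($p{\left(r \right)} = 2 - \frac{5}{3} = \frac{1}{3}$)
$H{\left(q \right)} = \sqrt{2} \sqrt{q}$ ($H{\left(q \right)} = \sqrt{2 q} = \sqrt{2} \sqrt{q}$)
$n{\left(X,j \right)} = \sqrt{2} \sqrt{j}$
$F{\left(R \right)} = 2 \sqrt{R \left(2 + R\right)}$ ($F{\left(R \right)} = \sqrt{2} \sqrt{\left(R + 2\right) \left(R + R\right)} = \sqrt{2} \sqrt{\left(2 + R\right) 2 R} = \sqrt{2} \sqrt{2 R \left(2 + R\right)} = \sqrt{2} \sqrt{2} \sqrt{R \left(2 + R\right)} = 2 \sqrt{R \left(2 + R\right)}$)
$\left(56 + 82\right) F{\left(0 \right)} = \left(56 + 82\right) 2 \sqrt{0 \left(2 + 0\right)} = 138 \cdot 2 \sqrt{0 \cdot 2} = 138 \cdot 2 \sqrt{0} = 138 \cdot 2 \cdot 0 = 138 \cdot 0 = 0$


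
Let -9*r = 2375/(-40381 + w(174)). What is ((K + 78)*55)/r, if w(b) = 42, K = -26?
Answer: 207665172/475 ≈ 4.3719e+5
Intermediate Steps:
r = 2375/363051 (r = -2375/(9*(-40381 + 42)) = -2375/(9*(-40339)) = -2375*(-1)/(9*40339) = -⅑*(-2375/40339) = 2375/363051 ≈ 0.0065418)
((K + 78)*55)/r = ((-26 + 78)*55)/(2375/363051) = (52*55)*(363051/2375) = 2860*(363051/2375) = 207665172/475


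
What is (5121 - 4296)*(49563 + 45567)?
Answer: 78482250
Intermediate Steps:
(5121 - 4296)*(49563 + 45567) = 825*95130 = 78482250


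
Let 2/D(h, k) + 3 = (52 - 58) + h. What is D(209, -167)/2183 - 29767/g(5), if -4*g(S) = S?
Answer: 5198508881/218300 ≈ 23814.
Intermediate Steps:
g(S) = -S/4
D(h, k) = 2/(-9 + h) (D(h, k) = 2/(-3 + ((52 - 58) + h)) = 2/(-3 + (-6 + h)) = 2/(-9 + h))
D(209, -167)/2183 - 29767/g(5) = (2/(-9 + 209))/2183 - 29767/((-1/4*5)) = (2/200)*(1/2183) - 29767/(-5/4) = (2*(1/200))*(1/2183) - 29767*(-4/5) = (1/100)*(1/2183) + 119068/5 = 1/218300 + 119068/5 = 5198508881/218300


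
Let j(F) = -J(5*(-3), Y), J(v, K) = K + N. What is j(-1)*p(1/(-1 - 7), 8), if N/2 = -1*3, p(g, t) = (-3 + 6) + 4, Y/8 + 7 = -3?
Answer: 602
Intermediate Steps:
Y = -80 (Y = -56 + 8*(-3) = -56 - 24 = -80)
p(g, t) = 7 (p(g, t) = 3 + 4 = 7)
N = -6 (N = 2*(-1*3) = 2*(-3) = -6)
J(v, K) = -6 + K (J(v, K) = K - 6 = -6 + K)
j(F) = 86 (j(F) = -(-6 - 80) = -1*(-86) = 86)
j(-1)*p(1/(-1 - 7), 8) = 86*7 = 602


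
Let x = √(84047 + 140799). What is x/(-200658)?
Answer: -√224846/200658 ≈ -0.0023631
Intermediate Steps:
x = √224846 ≈ 474.18
x/(-200658) = √224846/(-200658) = √224846*(-1/200658) = -√224846/200658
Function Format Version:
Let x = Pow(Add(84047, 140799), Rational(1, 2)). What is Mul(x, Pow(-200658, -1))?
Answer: Mul(Rational(-1, 200658), Pow(224846, Rational(1, 2))) ≈ -0.0023631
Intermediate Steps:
x = Pow(224846, Rational(1, 2)) ≈ 474.18
Mul(x, Pow(-200658, -1)) = Mul(Pow(224846, Rational(1, 2)), Pow(-200658, -1)) = Mul(Pow(224846, Rational(1, 2)), Rational(-1, 200658)) = Mul(Rational(-1, 200658), Pow(224846, Rational(1, 2)))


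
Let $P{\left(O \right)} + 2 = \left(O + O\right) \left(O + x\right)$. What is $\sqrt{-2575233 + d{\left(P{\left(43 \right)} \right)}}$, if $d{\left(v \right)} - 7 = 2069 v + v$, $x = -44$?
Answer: $i \sqrt{2757386} \approx 1660.5 i$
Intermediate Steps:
$P{\left(O \right)} = -2 + 2 O \left(-44 + O\right)$ ($P{\left(O \right)} = -2 + \left(O + O\right) \left(O - 44\right) = -2 + 2 O \left(-44 + O\right)$)
$d{\left(v \right)} = 7 + 2070 v$ ($d{\left(v \right)} = 7 + \left(2069 v + v\right) = 7 + 2070 v$)
$\sqrt{-2575233 + d{\left(P{\left(43 \right)} \right)}} = \sqrt{-2575233 + \left(7 + 2070 \left(-2 - 3784 + 2 \cdot 43^{2}\right)\right)} = \sqrt{-2575233 + \left(7 + 2070 \left(-2 - 3784 + 2 \cdot 1849\right)\right)} = \sqrt{-2575233 + \left(7 + 2070 \left(-2 - 3784 + 3698\right)\right)} = \sqrt{-2575233 + \left(7 + 2070 \left(-88\right)\right)} = \sqrt{-2575233 + \left(7 - 182160\right)} = \sqrt{-2575233 - 182153} = \sqrt{-2757386} = i \sqrt{2757386}$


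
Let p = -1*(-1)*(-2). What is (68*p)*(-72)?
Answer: 9792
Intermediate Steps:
p = -2 (p = 1*(-2) = -2)
(68*p)*(-72) = (68*(-2))*(-72) = -136*(-72) = 9792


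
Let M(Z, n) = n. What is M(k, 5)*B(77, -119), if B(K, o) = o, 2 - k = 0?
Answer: -595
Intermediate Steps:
k = 2 (k = 2 - 1*0 = 2 + 0 = 2)
M(k, 5)*B(77, -119) = 5*(-119) = -595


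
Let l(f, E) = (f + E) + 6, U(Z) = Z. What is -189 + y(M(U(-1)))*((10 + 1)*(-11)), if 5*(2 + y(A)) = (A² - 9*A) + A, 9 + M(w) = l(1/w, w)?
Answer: -1520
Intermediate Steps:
l(f, E) = 6 + E + f (l(f, E) = (E + f) + 6 = 6 + E + f)
M(w) = -3 + w + 1/w (M(w) = -9 + (6 + w + 1/w) = -3 + w + 1/w)
y(A) = -2 - 8*A/5 + A²/5 (y(A) = -2 + ((A² - 9*A) + A)/5 = -2 + (A² - 8*A)/5 = -2 + (-8*A/5 + A²/5) = -2 - 8*A/5 + A²/5)
-189 + y(M(U(-1)))*((10 + 1)*(-11)) = -189 + (-2 - 8*(-3 - 1 + 1/(-1))/5 + (-3 - 1 + 1/(-1))²/5)*((10 + 1)*(-11)) = -189 + (-2 - 8*(-3 - 1 - 1)/5 + (-3 - 1 - 1)²/5)*(11*(-11)) = -189 + (-2 - 8/5*(-5) + (⅕)*(-5)²)*(-121) = -189 + (-2 + 8 + (⅕)*25)*(-121) = -189 + (-2 + 8 + 5)*(-121) = -189 + 11*(-121) = -189 - 1331 = -1520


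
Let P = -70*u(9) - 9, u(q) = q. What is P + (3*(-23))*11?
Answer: -1398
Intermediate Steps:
P = -639 (P = -70*9 - 9 = -630 - 9 = -639)
P + (3*(-23))*11 = -639 + (3*(-23))*11 = -639 - 69*11 = -639 - 759 = -1398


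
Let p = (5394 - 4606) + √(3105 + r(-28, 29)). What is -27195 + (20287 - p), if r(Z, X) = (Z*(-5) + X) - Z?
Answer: -7696 - √3302 ≈ -7753.5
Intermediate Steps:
r(Z, X) = X - 6*Z (r(Z, X) = (-5*Z + X) - Z = (X - 5*Z) - Z = X - 6*Z)
p = 788 + √3302 (p = (5394 - 4606) + √(3105 + (29 - 6*(-28))) = 788 + √(3105 + (29 + 168)) = 788 + √(3105 + 197) = 788 + √3302 ≈ 845.46)
-27195 + (20287 - p) = -27195 + (20287 - (788 + √3302)) = -27195 + (20287 + (-788 - √3302)) = -27195 + (19499 - √3302) = -7696 - √3302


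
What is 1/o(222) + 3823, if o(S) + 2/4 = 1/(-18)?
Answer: 19106/5 ≈ 3821.2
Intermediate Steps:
o(S) = -5/9 (o(S) = -½ + 1/(-18) = -½ - 1/18 = -5/9)
1/o(222) + 3823 = 1/(-5/9) + 3823 = -9/5 + 3823 = 19106/5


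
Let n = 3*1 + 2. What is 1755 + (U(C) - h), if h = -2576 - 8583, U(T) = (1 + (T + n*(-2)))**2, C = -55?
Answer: 17010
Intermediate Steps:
n = 5 (n = 3 + 2 = 5)
U(T) = (-9 + T)**2 (U(T) = (1 + (T + 5*(-2)))**2 = (1 + (T - 10))**2 = (1 + (-10 + T))**2 = (-9 + T)**2)
h = -11159
1755 + (U(C) - h) = 1755 + ((-9 - 55)**2 - 1*(-11159)) = 1755 + ((-64)**2 + 11159) = 1755 + (4096 + 11159) = 1755 + 15255 = 17010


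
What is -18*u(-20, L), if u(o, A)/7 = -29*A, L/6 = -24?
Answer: -526176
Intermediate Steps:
L = -144 (L = 6*(-24) = -144)
u(o, A) = -203*A (u(o, A) = 7*(-29*A) = -203*A)
-18*u(-20, L) = -(-3654)*(-144) = -18*29232 = -526176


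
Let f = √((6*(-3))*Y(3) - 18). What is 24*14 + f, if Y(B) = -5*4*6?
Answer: 336 + 3*√238 ≈ 382.28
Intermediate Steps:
Y(B) = -120 (Y(B) = -20*6 = -120)
f = 3*√238 (f = √((6*(-3))*(-120) - 18) = √(-18*(-120) - 18) = √(2160 - 18) = √2142 = 3*√238 ≈ 46.282)
24*14 + f = 24*14 + 3*√238 = 336 + 3*√238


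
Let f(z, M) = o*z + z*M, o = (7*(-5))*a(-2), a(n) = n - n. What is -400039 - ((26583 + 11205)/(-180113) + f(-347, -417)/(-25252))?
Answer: -1819435754332001/4548213476 ≈ -4.0003e+5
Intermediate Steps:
a(n) = 0
o = 0 (o = (7*(-5))*0 = -35*0 = 0)
f(z, M) = M*z (f(z, M) = 0*z + z*M = 0 + M*z = M*z)
-400039 - ((26583 + 11205)/(-180113) + f(-347, -417)/(-25252)) = -400039 - ((26583 + 11205)/(-180113) - 417*(-347)/(-25252)) = -400039 - (37788*(-1/180113) + 144699*(-1/25252)) = -400039 - (-37788/180113 - 144699/25252) = -400039 - 1*(-27016393563/4548213476) = -400039 + 27016393563/4548213476 = -1819435754332001/4548213476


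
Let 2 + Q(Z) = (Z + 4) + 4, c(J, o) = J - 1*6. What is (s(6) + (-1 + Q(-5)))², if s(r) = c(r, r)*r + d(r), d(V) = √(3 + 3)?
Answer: 6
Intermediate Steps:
c(J, o) = -6 + J (c(J, o) = J - 6 = -6 + J)
d(V) = √6
Q(Z) = 6 + Z (Q(Z) = -2 + ((Z + 4) + 4) = -2 + ((4 + Z) + 4) = -2 + (8 + Z) = 6 + Z)
s(r) = √6 + r*(-6 + r) (s(r) = (-6 + r)*r + √6 = r*(-6 + r) + √6 = √6 + r*(-6 + r))
(s(6) + (-1 + Q(-5)))² = ((√6 + 6*(-6 + 6)) + (-1 + (6 - 5)))² = ((√6 + 6*0) + (-1 + 1))² = ((√6 + 0) + 0)² = (√6 + 0)² = (√6)² = 6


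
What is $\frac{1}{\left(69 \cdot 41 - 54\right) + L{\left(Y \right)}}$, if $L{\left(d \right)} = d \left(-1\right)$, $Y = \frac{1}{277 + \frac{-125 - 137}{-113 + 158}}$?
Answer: $\frac{12203}{33863280} \approx 0.00036036$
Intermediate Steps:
$Y = \frac{45}{12203}$ ($Y = \frac{1}{277 - \frac{262}{45}} = \frac{1}{\frac{12203}{45}} = \frac{45}{12203} \approx 0.0036876$)
$L{\left(d \right)} = - d$
$\frac{1}{\left(69 \cdot 41 - 54\right) + L{\left(Y \right)}} = \frac{1}{\left(69 \cdot 41 - 54\right) - \frac{45}{12203}} = \frac{1}{\left(2829 - 54\right) - \frac{45}{12203}} = \frac{1}{2775 - \frac{45}{12203}} = \frac{1}{\frac{33863280}{12203}} = \frac{12203}{33863280}$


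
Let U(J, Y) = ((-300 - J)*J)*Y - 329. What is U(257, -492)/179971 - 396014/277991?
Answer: 19507351265595/50030318261 ≈ 389.91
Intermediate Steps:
U(J, Y) = -329 + J*Y*(-300 - J) (U(J, Y) = (J*(-300 - J))*Y - 329 = J*Y*(-300 - J) - 329 = -329 + J*Y*(-300 - J))
U(257, -492)/179971 - 396014/277991 = (-329 - 1*(-492)*257² - 300*257*(-492))/179971 - 396014/277991 = (-329 - 1*(-492)*66049 + 37933200)*(1/179971) - 396014*1/277991 = (-329 + 32496108 + 37933200)*(1/179971) - 396014/277991 = 70428979*(1/179971) - 396014/277991 = 70428979/179971 - 396014/277991 = 19507351265595/50030318261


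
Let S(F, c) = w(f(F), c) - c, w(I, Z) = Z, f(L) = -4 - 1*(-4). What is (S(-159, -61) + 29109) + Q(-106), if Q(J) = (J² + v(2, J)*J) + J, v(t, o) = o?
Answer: 51475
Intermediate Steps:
f(L) = 0 (f(L) = -4 + 4 = 0)
S(F, c) = 0 (S(F, c) = c - c = 0)
Q(J) = J + 2*J² (Q(J) = (J² + J*J) + J = (J² + J²) + J = 2*J² + J = J + 2*J²)
(S(-159, -61) + 29109) + Q(-106) = (0 + 29109) - 106*(1 + 2*(-106)) = 29109 - 106*(1 - 212) = 29109 - 106*(-211) = 29109 + 22366 = 51475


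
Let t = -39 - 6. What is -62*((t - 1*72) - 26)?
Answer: 8866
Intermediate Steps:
t = -45
-62*((t - 1*72) - 26) = -62*((-45 - 1*72) - 26) = -62*((-45 - 72) - 26) = -62*(-117 - 26) = -62*(-143) = 8866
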